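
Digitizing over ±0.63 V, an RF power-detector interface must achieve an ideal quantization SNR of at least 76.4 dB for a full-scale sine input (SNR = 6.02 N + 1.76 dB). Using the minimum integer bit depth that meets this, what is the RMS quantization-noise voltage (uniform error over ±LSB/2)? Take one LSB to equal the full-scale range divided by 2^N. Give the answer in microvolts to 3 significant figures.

44.4 µV

Span: 0.63 V − (-0.63 V) = 1.26 V.
Solving 6.02 N ≥ 76.4 − 1.76: N ≥ 12.399. Round up → N = 13.
One LSB is 1.26 V / 8192 = 153.81 µV.
RMS noise = LSB/√12 = 44.4 µV.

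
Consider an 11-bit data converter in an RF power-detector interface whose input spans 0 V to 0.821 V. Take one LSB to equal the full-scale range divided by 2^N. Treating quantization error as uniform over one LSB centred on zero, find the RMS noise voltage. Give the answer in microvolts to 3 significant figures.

116 µV

V_FS = 0.821 V.
Step size = 0.821/2048 V = 400.88 µV.
For a uniform distribution on [−LSB/2, +LSB/2], V_rms = LSB/√12 = 400.88 µV/3.4641 = 116 µV.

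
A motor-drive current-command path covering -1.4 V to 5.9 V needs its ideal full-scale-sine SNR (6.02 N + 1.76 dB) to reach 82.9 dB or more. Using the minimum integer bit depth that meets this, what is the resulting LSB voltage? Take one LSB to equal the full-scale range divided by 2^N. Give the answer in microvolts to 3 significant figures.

Span: 5.9 V − (-1.4 V) = 7.3 V.
N ≥ (82.9 − 1.76)/6.02 = 13.478 → N_min = 14.
LSB = 7.3 V ÷ 2^14 = 7.3/16384 V = 446 µV.

446 µV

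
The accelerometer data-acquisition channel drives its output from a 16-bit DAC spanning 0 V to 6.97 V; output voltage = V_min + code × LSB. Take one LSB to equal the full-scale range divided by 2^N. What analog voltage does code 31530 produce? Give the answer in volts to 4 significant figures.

Span = 6.97 V. LSB = 6.97 V / 2^16.
V_out = V_min + code × LSB = 0 V + 31530 × 6.97 V / 65536
      = 0 + 3.35333 = 3.35333 V.

3.353 V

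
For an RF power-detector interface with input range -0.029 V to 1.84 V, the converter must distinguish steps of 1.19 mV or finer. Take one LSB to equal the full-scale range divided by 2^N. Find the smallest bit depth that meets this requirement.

11 bits

The full-scale span is 1.84 − (-0.029) = 1.869 V.
Levels needed ≥ 1.869/1.19 mV = 1571. 2^11 = 2048 suffices, so N_min = 11.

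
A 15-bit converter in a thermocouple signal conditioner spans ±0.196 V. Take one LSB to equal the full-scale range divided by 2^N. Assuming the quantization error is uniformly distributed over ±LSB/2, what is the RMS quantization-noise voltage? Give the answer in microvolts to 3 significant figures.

Span: 0.196 V − (-0.196 V) = 0.392 V.
LSB = 0.392 V ÷ 2^15 = 0.392/32768 V = 11.963 µV.
For a uniform distribution on [−LSB/2, +LSB/2], V_rms = LSB/√12 = 11.963 µV/3.4641 = 3.45 µV.

3.45 µV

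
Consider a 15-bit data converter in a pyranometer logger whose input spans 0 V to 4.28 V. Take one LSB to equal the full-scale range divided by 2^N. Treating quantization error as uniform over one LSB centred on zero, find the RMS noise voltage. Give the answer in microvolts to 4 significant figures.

37.71 µV

Full-scale range = 4.28 V.
One LSB is 4.28 V / 32768 = 130.615 µV.
σ_q = LSB/√12 = 130.615 µV/3.4641 = 37.71 µV.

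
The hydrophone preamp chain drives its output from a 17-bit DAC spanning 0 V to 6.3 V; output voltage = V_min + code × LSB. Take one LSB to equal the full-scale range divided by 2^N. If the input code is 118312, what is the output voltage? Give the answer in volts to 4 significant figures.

Full-scale range = 6.3 V. LSB = 6.3 V / 2^17.
V_out = V_min + code × LSB = 0 V + 118312 × 6.3 V / 131072
      = 0 V + 5.68669 V = 5.68669 V.

5.687 V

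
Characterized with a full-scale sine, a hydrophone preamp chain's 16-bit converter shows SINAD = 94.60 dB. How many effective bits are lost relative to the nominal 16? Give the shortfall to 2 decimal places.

0.58 bits

N_eff = (94.60 − 1.76)/6.02 = 15.4219 bits.
Lost resolution: 16 − 15.4219 = 0.5781 bits.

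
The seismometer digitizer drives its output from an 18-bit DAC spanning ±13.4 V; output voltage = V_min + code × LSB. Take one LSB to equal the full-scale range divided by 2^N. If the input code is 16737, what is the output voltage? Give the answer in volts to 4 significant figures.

Full-scale range = 13.4 V − (-13.4 V) = 26.8 V. LSB = 26.8 V / 2^18.
V_out = V_min + code × LSB = -13.4 V + 16737 × 26.8 V / 262144
      = -13.4 V + 1.71109 V = -11.6889 V.

-11.69 V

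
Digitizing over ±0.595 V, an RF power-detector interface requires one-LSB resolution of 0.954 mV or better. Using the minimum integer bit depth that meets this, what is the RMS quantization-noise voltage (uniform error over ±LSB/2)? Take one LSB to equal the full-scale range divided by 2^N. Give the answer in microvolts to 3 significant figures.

168 µV

The full-scale span is 0.595 − (-0.595) = 1.19 V.
Levels needed ≥ 1.19/0.954 mV = 1247. 2^11 = 2048 suffices, so N_min = 11.
Step size = 1.19/2048 V = 0.58105 mV.
RMS noise = LSB/√12 = 168 µV.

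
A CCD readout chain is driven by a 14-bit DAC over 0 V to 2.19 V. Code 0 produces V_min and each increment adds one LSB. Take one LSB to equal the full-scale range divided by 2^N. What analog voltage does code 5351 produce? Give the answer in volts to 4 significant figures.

0.7153 V

Full-scale range = 2.19 V. LSB = 2.19 V / 2^14.
V_out = V_min + code × LSB = 0 V + 5351 × 2.19 V / 16384
      = 0 V + 0.715252 V = 0.715252 V.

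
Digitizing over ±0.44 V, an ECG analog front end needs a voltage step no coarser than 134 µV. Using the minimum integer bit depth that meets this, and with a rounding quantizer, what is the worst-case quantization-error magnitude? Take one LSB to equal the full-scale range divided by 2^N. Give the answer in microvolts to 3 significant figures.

Full-scale range = 0.44 V − (-0.44 V) = 0.88 V.
0.88 V / 134 µV = 6567. Since 2^12 = 4096 and 2^13 = 8192, N = 13.
LSB = 0.88 V ÷ 2^13 = 0.88/8192 V = 107.42 µV.
|e|_max = LSB/2 = 53.7 µV.

53.7 µV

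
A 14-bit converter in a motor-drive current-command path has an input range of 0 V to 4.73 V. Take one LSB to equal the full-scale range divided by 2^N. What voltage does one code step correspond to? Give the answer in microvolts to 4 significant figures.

288.7 µV

Span = 4.73 V.
There are 2^14 = 16384 steps.
One LSB is 4.73 V / 16384 = 288.7 µV.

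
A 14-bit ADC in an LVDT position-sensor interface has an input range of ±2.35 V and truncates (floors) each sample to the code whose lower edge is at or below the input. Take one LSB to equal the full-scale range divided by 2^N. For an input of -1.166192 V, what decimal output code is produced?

4126

Span: 2.35 V − (-2.35 V) = 4.7 V. LSB = 4.7 V / 2^14 ≈ 286.9 µV.
(V_in − V_min) × 2^14/range = (-1.166192 − (-2.35)) × 16384/4.7 = 4126.704.
Floor → code = 4126.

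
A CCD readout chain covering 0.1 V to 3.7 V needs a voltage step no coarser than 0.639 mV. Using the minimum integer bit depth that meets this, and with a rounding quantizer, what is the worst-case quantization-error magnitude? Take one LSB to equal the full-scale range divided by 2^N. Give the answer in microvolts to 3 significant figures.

220 µV

Full-scale range = 3.7 V − (0.1 V) = 3.6 V.
Levels needed ≥ 3.6/0.639 mV = 5634. 2^13 = 8192 suffices, so N_min = 13.
LSB = 3.6 V / 2^13 = 439.45 µV.
Max error for round-to-nearest is LSB/2 = 220 µV.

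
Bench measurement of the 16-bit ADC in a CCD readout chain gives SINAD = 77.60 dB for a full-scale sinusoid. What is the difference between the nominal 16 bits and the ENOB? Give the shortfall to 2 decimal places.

N_eff = (77.60 − 1.76)/6.02 = 12.5980 bits.
Shortfall = 16 − 12.5980 = 3.4020 bits.

3.40 bits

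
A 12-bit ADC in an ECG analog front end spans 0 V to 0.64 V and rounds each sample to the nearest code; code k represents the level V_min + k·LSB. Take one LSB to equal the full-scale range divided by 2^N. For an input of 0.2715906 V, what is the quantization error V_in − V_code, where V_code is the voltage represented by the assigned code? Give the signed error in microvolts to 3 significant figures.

+28.1 µV

Span = 0.64 V. LSB = 0.64 V / 2^12 ≈ 156.3 µV.
(V_in − V_min)/LSB = (0.2715906 − (0)) × 4096/0.64 = 1738.1798 → nearest code k = 1738.
V_code = 0 + (1738/4096) × 0.64 = 0.2715625000 V.
V_in − V_code = 0.2715906 − (0.2715625000) = +28.1 µV.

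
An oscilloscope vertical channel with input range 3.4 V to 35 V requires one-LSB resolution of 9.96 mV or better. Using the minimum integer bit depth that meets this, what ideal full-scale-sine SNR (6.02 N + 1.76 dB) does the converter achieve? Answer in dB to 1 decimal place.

Full-scale range = 35 V − (3.4 V) = 31.6 V.
Need 2^N ≥ 31.6 V / 9.96 mV = 3173 → N_min = 12.
Ideal SNR at N = 12: 6.02·12 + 1.76 = 74.0 dB.

74.0 dB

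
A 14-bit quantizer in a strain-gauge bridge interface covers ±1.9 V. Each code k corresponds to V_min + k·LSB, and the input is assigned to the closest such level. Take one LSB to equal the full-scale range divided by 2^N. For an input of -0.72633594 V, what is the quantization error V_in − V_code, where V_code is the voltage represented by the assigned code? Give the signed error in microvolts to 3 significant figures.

+80.1 µV

Span: 1.9 V − (-1.9 V) = 3.8 V. LSB = 3.8 V / 2^14 ≈ 231.9 µV.
(-0.72633594 − (-1.9)) / LSB = 1.17366406 × 16384/3.8 = 5060.3453. Nearest integer: k = 5060.
Reconstructed level: -1.9 + 5060 × 3.8/16384 V = -0.72641601563 V.
e = -0.72633594 − (-0.72641601563) = +80.1 µV.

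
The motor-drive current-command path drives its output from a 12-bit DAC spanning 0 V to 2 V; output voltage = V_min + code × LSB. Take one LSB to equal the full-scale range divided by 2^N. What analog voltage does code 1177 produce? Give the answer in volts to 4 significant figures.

Range is 2 V. LSB = 2 V / 2^12.
V_out = 0 + 1177 × (2/4096) V
      = 0 + 0.574707 = 0.574707 V.

0.5747 V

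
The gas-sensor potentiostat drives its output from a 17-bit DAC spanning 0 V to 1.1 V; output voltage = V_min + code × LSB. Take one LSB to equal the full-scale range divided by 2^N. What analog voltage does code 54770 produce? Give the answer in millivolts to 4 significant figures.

Full-scale range = 1.1 V. LSB = 1.1 V / 2^17.
V_out = 0 + 54770 × (1.1/131072) V
      = 0 + 0.459648 = 0.459648 V.

459.6 mV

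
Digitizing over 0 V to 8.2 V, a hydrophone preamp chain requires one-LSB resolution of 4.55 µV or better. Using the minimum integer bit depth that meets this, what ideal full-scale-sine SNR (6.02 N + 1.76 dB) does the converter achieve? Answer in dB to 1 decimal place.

Full-scale range = 8.2 V.
8.2 V / 4.55 µV = 1.802e6. Since 2^20 = 1048576 and 2^21 = 2097152, N = 21.
Ideal SNR at N = 21: 6.02·21 + 1.76 = 128.2 dB.

128.2 dB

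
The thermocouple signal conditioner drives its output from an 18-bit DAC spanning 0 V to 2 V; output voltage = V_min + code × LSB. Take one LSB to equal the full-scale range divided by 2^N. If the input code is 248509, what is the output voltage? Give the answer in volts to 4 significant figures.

1.896 V

Span = 2 V. LSB = 2 V / 2^18.
Output = V_min + (248509/262144) × range = 0 + 0.947987 × 2 V
      = 0 V + 1.89597 V = 1.89597 V.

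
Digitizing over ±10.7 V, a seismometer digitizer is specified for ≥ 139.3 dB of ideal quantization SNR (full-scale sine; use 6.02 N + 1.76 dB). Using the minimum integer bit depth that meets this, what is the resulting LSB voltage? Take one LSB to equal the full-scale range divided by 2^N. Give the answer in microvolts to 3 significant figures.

Range = 10.7 − (-10.7) = 21.4 V.
N ≥ (139.3 − 1.76)/6.02 = 22.847 → N_min = 23.
LSB = 21.4 V ÷ 2^23 = 21.4/8388608 V = 2.55 µV.

2.55 µV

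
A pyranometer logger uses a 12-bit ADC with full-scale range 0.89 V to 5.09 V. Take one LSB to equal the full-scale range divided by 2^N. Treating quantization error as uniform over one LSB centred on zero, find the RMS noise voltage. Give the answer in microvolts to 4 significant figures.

296.0 µV

Range = 5.09 − (0.89) = 4.2 V.
Step size = 4.2/4096 V = 1.02539 mV.
RMS of a uniform error over width LSB is LSB/√12 = 296.0 µV.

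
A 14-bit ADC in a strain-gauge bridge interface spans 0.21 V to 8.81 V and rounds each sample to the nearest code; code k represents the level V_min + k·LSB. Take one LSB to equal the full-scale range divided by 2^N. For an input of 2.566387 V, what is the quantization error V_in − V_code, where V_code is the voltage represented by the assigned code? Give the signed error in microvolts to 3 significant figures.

+100 µV

Full-scale range = 8.81 V − (0.21 V) = 8.6 V. LSB = 8.6 V / 2^14 ≈ 0.5249 mV.
(V_in − V_min)/LSB = (2.566387 − (0.21)) × 16384/8.6 = 4489.1912 → nearest code k = 4489.
V_code = V_min + k × range/2^14 = 0.21 + 4489 × 8.6/16384 = 2.5662866211 V.
V_in − V_code = 2.566387 − (2.5662866211) = +100 µV.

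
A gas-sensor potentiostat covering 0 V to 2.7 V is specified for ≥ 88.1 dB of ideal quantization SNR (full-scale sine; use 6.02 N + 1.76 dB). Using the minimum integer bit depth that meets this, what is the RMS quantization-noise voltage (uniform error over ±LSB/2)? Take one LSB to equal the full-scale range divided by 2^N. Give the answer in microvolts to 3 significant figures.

23.8 µV

Full-scale range = 2.7 V.
Required N = ⌈(88.1 − 1.76)/6.02⌉ = ⌈14.342⌉ = 15.
LSB = 2.7 V / 2^15 = 82.397 µV.
V_rms = LSB/√12 = 23.8 µV.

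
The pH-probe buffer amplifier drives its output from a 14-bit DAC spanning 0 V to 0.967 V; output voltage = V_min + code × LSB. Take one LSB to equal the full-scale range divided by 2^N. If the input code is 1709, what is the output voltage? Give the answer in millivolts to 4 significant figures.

100.9 mV

Full-scale range = 0.967 V. LSB = 0.967 V / 2^14.
Output = V_min + (1709/16384) × range = 0 + 0.104309 × 0.967 V
      = 0 + 0.100867 = 0.100867 V.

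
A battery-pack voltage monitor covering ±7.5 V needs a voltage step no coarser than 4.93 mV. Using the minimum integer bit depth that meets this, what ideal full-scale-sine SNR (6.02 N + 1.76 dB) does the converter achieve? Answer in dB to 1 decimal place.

Full-scale range = 7.5 V − (-7.5 V) = 15 V.
15 V / 4.93 mV = 3043. Since 2^11 = 2048 and 2^12 = 4096, N = 12.
SNR = 6.02 × 12 + 1.76 = 74.00 dB.

74.0 dB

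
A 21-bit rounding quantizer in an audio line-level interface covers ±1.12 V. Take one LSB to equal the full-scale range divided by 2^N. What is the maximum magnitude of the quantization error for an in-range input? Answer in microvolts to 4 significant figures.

The full-scale span is 1.12 − (-1.12) = 2.24 V.
LSB = 2.24 V / 2^21 = 1.06812 µV.
A rounding quantizer has |error| ≤ LSB/2 = 0.5341 µV.

0.5341 µV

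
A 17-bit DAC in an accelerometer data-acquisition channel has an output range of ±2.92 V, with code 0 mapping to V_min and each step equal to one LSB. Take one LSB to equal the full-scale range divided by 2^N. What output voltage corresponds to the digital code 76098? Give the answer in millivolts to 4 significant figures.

470.6 mV

The full-scale span is 2.92 − (-2.92) = 5.84 V. LSB = 5.84 V / 2^17.
Output = V_min + (76098/131072) × range = -2.92 + 0.580582 × 5.84 V
      = -2.92 V + 3.39060 V = 0.470597 V.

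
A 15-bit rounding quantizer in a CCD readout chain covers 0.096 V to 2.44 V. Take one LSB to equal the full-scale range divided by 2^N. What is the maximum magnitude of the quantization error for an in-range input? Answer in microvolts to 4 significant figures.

35.77 µV

Range = 2.44 − (0.096) = 2.344 V.
LSB = 2.344 V / 2^15 = 71.5332 µV.
A rounding quantizer has |error| ≤ LSB/2 = 35.77 µV.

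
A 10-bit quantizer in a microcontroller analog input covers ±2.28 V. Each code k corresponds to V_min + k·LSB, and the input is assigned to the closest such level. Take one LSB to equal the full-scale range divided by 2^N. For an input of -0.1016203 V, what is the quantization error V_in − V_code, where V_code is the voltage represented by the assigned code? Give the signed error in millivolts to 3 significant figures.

+0.802 mV

The full-scale span is 2.28 − (-2.28) = 4.56 V. LSB = 4.56 V / 2^10 ≈ 4.453 mV.
Position in LSBs: (-0.1016203 − (-2.28)) × 1024/4.56 = 489.1800; rounding gives k = 489.
V_code = -2.28 + (489/1024) × 4.56 = -0.1024218750 V.
V_in − V_code = -0.1016203 − (-0.1024218750) = +0.802 mV.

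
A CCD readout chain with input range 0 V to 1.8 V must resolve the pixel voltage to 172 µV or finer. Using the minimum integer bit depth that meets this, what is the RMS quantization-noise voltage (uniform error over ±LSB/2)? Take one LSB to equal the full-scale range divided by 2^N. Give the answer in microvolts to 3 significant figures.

V_FS = 1.8 V.
1.8 V / 172 µV = 10470. Since 2^13 = 8192 and 2^14 = 16384, N = 14.
Step size = 1.8/16384 V = 109.86 µV.
RMS noise = LSB/√12 = 31.7 µV.

31.7 µV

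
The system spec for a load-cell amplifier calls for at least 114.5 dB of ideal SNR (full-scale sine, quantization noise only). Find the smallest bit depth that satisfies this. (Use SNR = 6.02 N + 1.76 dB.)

Solving 6.02 N ≥ 114.5 − 1.76: N ≥ 18.728. Round up → N = 19.

19 bits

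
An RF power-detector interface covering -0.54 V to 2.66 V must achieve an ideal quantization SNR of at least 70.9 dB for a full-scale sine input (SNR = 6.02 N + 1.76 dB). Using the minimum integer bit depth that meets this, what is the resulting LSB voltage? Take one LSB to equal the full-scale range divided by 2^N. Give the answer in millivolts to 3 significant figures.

Range = 2.66 − (-0.54) = 3.2 V.
Solving 6.02 N ≥ 70.9 − 1.76: N ≥ 11.485. Round up → N = 12.
One LSB is 3.2 V / 4096 = 0.781 mV.

0.781 mV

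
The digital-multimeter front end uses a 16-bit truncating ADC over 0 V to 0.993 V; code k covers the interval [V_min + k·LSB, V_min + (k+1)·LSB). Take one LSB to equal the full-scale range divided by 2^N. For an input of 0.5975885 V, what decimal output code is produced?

39439

Span = 0.993 V. LSB = 0.993 V / 2^16 ≈ 15.15 µV.
V_in − V_min = 0.5975885 − (0) = 0.5975885 V.
Divide by LSB: 0.5975885 × 65536/0.993 = 39439.6374.
Truncating gives code 39439.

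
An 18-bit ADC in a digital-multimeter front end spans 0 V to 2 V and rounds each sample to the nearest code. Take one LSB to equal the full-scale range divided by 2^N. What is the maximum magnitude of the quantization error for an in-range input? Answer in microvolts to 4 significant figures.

3.815 µV

Range is 2 V.
LSB = 2 V / 2^18 = 7.62939 µV.
A rounding quantizer has |error| ≤ LSB/2 = 3.815 µV.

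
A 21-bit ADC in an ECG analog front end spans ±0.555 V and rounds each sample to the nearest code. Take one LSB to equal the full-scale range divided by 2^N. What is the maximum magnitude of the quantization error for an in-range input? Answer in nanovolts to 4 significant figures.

264.6 nV

Range = 0.555 − (-0.555) = 1.11 V.
LSB = 1.11 V / 2^21 = 0.529289 µV.
A rounding quantizer has |error| ≤ LSB/2 = 264.6 nV.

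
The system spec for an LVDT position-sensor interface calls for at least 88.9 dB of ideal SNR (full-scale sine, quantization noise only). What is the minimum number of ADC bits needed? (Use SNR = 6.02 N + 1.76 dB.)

15 bits

6.02 N + 1.76 ≥ 88.9 gives N ≥ 14.475, so the minimum integer is 15.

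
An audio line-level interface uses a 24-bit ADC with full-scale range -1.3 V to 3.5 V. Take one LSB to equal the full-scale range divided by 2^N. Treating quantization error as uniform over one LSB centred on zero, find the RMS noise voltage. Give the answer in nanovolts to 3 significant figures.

Range = 3.5 − (-1.3) = 4.8 V.
One LSB is 4.8 V / 16777216 = 286.10 nV.
For a uniform distribution on [−LSB/2, +LSB/2], V_rms = LSB/√12 = 286.10 nV/3.4641 = 82.6 nV.

82.6 nV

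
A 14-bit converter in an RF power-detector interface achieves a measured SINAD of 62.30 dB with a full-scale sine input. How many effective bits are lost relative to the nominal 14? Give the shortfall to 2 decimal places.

3.94 bits

N_eff = (62.30 − 1.76)/6.02 = 10.0565 bits.
Lost resolution: 14 − 10.0565 = 3.9435 bits.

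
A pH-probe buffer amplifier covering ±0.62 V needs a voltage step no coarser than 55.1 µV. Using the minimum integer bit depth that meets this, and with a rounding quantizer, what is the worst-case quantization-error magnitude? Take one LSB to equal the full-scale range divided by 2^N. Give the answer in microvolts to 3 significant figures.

18.9 µV

Full-scale range = 0.62 V − (-0.62 V) = 1.24 V.
Required number of levels: 1.24/55.1 µV = 22505; smallest N with 2^N ≥ that is 15.
LSB = 1.24 V ÷ 2^15 = 1.24/32768 V = 37.842 µV.
Max error for round-to-nearest is LSB/2 = 18.9 µV.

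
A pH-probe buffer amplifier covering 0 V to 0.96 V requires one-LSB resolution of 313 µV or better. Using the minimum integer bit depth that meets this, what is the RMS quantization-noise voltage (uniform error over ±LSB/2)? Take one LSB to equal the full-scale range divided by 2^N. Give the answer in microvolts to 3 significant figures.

67.7 µV

V_FS = 0.96 V.
Need 2^N ≥ 0.96 V / 313 µV = 3067 → N_min = 12.
LSB = 0.96 V / 2^12 = 234.38 µV.
RMS noise = LSB/√12 = 67.7 µV.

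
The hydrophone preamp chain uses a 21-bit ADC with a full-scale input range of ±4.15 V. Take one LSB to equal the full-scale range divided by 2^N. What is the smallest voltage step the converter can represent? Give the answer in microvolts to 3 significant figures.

Full-scale range = 4.15 V − (-4.15 V) = 8.3 V.
There are 2^21 = 2097152 steps.
One LSB is 8.3 V / 2097152 = 3.96 µV.

3.96 µV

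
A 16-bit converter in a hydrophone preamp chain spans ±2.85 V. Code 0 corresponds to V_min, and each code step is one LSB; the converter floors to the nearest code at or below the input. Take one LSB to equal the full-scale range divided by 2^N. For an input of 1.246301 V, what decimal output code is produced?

The full-scale span is 2.85 − (-2.85) = 5.7 V. LSB = 5.7 V / 2^16 ≈ 86.98 µV.
code = ⌊(V_in − V_min)/LSB⌋ = ⌊(V_in − V_min) × 2^16 / range⌋
     = ⌊(1.246301 − (-2.85)) × 65536 / 5.7⌋ = ⌊4.096301 × 65536/5.7⌋
     = ⌊47097.400⌋ = 47097.

47097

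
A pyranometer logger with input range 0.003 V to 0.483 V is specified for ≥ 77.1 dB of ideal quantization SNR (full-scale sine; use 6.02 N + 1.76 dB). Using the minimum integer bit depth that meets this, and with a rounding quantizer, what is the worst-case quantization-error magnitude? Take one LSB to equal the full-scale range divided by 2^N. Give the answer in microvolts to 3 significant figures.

The full-scale span is 0.483 − (0.003) = 0.48 V.
Solving 6.02 N ≥ 77.1 − 1.76: N ≥ 12.515. Round up → N = 13.
LSB = 0.48 V / 2^13 = 58.594 µV.
|e|_max = LSB/2 = 29.3 µV.

29.3 µV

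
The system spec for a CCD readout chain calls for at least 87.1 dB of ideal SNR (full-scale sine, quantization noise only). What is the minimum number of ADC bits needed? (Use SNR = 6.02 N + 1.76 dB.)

Solving 6.02 N ≥ 87.1 − 1.76: N ≥ 14.176. Round up → N = 15.

15 bits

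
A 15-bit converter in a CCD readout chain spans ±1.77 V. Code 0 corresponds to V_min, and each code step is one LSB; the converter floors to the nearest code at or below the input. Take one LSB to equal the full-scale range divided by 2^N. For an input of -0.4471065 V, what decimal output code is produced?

12245

The full-scale span is 1.77 − (-1.77) = 3.54 V. LSB = 3.54 V / 2^15 ≈ 108.0 µV.
code = ⌊(V_in − V_min)/LSB⌋ = ⌊(V_in − V_min) × 2^15 / range⌋
     = ⌊(-0.4471065 − (-1.77)) × 32768 / 3.54⌋ = ⌊1.3228935 × 32768/3.54⌋
     = ⌊12245.360⌋ = 12245.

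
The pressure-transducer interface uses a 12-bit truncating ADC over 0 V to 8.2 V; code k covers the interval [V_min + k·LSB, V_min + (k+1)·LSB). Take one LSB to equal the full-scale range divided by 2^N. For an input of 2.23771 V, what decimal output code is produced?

Full-scale range = 8.2 V. LSB = 8.2 V / 2^12 ≈ 2.002 mV.
(V_in − V_min) × 2^12/range = (2.23771 − (0)) × 4096/8.2 = 1117.763.
Floor → code = 1117.

1117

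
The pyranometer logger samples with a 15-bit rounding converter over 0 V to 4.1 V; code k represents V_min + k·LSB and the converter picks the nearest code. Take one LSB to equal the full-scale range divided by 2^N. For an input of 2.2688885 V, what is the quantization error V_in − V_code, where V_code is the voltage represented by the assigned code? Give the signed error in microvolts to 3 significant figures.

Range is 4.1 V. LSB = 4.1 V / 2^15 ≈ 125.1 µV.
Position in LSBs: (2.2688885 − (0)) × 32768/4.1 = 18133.3996; rounding gives k = 18133.
Reconstructed level: 0 + 18133 × 4.1/32768 V = 2.2688385010 V.
Error = V_in − V_code = 2.2688885 − (2.2688385010) = +50.0 µV.

+50.0 µV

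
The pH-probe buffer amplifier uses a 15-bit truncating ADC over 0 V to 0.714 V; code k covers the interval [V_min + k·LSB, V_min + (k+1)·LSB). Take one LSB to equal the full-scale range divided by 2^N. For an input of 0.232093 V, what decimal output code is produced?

10651

Full-scale range = 0.714 V. LSB = 0.714 V / 2^15 ≈ 21.79 µV.
V_in − V_min = 0.232093 − (0) = 0.232093 V.
Divide by LSB: 0.232093 × 32768/0.714 = 10651.5734.
Truncating gives code 10651.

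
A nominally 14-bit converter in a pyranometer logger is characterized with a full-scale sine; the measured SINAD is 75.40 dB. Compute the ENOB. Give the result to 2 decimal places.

12.23 bits

Inverting SNR = 6.02 N + 1.76: N_eff = (75.40 − 1.76)/6.02 = 12.2326.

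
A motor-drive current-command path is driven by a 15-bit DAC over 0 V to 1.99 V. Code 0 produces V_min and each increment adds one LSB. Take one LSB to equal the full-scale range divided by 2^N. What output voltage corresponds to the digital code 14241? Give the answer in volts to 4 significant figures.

Range is 1.99 V. LSB = 1.99 V / 2^15.
Output = V_min + (14241/32768) × range = 0 + 0.434601 × 1.99 V
      = 0 V + 0.864856 V = 0.864856 V.

0.8649 V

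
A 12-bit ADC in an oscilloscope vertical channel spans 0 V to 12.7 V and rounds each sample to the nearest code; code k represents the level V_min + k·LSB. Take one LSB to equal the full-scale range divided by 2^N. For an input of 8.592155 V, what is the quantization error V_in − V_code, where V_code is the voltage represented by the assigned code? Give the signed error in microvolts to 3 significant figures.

V_FS = 12.7 V. LSB = 12.7 V / 2^12 ≈ 3.101 mV.
Position in LSBs: (8.592155 − (0)) × 4096/12.7 = 2771.1391; rounding gives k = 2771.
V_code = 0 + (2771/4096) × 12.7 = 8.591723633 V.
Error = V_in − V_code = 8.592155 − (8.591723633) = +431 µV.

+431 µV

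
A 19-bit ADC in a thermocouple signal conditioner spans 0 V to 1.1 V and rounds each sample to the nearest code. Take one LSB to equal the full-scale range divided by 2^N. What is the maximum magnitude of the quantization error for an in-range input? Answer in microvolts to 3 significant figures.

Range is 1.1 V.
Step size = 1.1/524288 V = 2.0981 µV.
A rounding quantizer has |error| ≤ LSB/2 = 1.05 µV.

1.05 µV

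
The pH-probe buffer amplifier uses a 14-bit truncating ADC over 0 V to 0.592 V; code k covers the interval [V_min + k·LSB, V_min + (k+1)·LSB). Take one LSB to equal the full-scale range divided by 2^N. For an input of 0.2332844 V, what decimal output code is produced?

Full-scale range = 0.592 V. LSB = 0.592 V / 2^14 ≈ 36.13 µV.
V_in − V_min = 0.2332844 − (0) = 0.2332844 V.
Divide by LSB: 0.2332844 × 16384/0.592 = 6456.3034.
Truncating gives code 6456.

6456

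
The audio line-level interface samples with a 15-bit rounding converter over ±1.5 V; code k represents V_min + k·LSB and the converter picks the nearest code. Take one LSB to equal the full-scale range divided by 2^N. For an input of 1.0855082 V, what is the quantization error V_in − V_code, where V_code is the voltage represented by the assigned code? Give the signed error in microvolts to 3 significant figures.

Range = 1.5 − (-1.5) = 3 V. LSB = 3 V / 2^15 ≈ 91.55 µV.
Position in LSBs: (1.0855082 − (-1.5)) × 32768/3 = 28240.6442; rounding gives k = 28241.
V_code = V_min + k × range/2^15 = -1.5 + 28241 × 3/32768 = 1.0855407715 V.
V_in − V_code = 1.0855082 − (1.0855407715) = −32.6 µV.

−32.6 µV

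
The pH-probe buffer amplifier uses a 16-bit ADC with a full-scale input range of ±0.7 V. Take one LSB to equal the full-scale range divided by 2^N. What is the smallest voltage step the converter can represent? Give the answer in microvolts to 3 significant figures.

21.4 µV

Range = 0.7 − (-0.7) = 1.4 V.
Number of codes = 2^16 = 65536.
LSB = 1.4 V / 2^16 = 21.4 µV.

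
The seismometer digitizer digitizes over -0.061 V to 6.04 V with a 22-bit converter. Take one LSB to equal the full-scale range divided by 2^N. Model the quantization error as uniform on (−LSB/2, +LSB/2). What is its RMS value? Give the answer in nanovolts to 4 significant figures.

The full-scale span is 6.04 − (-0.061) = 6.101 V.
One LSB is 6.101 V / 4194304 = 1.45459 µV.
For a uniform distribution on [−LSB/2, +LSB/2], V_rms = LSB/√12 = 1.45459 µV/3.4641 = 419.9 nV.

419.9 nV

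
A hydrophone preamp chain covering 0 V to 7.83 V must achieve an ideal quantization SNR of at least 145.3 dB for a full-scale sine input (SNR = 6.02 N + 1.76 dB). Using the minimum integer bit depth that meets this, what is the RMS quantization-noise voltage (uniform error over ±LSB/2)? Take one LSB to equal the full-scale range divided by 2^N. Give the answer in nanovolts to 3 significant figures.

V_FS = 7.83 V.
N ≥ (145.3 − 1.76)/6.02 = 23.844 → N_min = 24.
Step size = 7.83/16777216 V = 466.70 nV.
RMS noise = LSB/√12 = 135 nV.

135 nV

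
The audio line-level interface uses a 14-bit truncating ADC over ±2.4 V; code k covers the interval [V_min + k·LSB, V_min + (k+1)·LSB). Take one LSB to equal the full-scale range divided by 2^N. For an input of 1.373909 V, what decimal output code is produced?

The full-scale span is 2.4 − (-2.4) = 4.8 V. LSB = 4.8 V / 2^14 ≈ 293.0 µV.
(V_in − V_min) × 2^14/range = (1.373909 − (-2.4)) × 16384/4.8 = 12881.609.
Floor → code = 12881.

12881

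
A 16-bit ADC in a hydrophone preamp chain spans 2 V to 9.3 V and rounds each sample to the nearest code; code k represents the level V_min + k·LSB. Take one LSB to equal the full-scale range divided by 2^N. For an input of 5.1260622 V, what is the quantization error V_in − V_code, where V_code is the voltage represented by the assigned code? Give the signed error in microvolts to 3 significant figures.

+36.8 µV

The full-scale span is 9.3 − (2) = 7.3 V. LSB = 7.3 V / 2^16 ≈ 111.4 µV.
(5.1260622 − (2)) / LSB = 3.1260622 × 65536/7.3 = 28064.3305. Nearest integer: k = 28064.
V_code = 2 + (28064/65536) × 7.3 = 5.1260253906 V.
Error = V_in − V_code = 5.1260622 − (5.1260253906) = +36.8 µV.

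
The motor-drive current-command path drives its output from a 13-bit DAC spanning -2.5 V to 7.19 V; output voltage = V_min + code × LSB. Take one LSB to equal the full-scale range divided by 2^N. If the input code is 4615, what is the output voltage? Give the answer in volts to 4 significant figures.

Range = 7.19 − (-2.5) = 9.69 V. LSB = 9.69 V / 2^13.
Output = V_min + (4615/8192) × range = -2.5 + 0.563354 × 9.69 V
      = -2.5 V + 5.45891 V = 2.95891 V.

2.959 V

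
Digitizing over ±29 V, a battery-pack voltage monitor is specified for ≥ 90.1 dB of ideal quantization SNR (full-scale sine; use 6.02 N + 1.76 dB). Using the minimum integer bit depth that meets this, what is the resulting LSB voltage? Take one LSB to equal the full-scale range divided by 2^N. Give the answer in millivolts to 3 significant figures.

1.77 mV

Full-scale range = 29 V − (-29 V) = 58 V.
6.02 N + 1.76 ≥ 90.1 gives N ≥ 14.674, so the minimum integer is 15.
LSB = 58 V ÷ 2^15 = 58/32768 V = 1.77 mV.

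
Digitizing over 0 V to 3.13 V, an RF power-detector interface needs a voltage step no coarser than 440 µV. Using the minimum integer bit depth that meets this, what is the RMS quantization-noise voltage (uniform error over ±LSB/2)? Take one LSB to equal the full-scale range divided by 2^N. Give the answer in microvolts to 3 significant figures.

110 µV

V_FS = 3.13 V.
Levels needed ≥ 3.13/440 µV = 7114. 2^13 = 8192 suffices, so N_min = 13.
LSB = 3.13 V ÷ 2^13 = 3.13/8192 V = 382.08 µV.
V_rms = LSB/√12 = 110 µV.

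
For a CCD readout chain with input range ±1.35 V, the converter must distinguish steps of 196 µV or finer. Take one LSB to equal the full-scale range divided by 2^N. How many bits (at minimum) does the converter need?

Span: 1.35 V − (-1.35 V) = 2.7 V.
Levels needed ≥ 2.7/196 µV = 13780. 2^14 = 16384 suffices, so N_min = 14.

14 bits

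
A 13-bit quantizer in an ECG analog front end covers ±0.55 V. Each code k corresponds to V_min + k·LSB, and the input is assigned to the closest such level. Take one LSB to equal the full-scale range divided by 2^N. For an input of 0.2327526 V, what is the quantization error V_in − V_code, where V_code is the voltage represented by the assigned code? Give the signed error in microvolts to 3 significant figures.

The full-scale span is 0.55 − (-0.55) = 1.1 V. LSB = 1.1 V / 2^13 ≈ 134.3 µV.
(V_in − V_min)/LSB = (0.2327526 − (-0.55)) × 8192/1.1 = 5829.3721 → nearest code k = 5829.
Reconstructed level: -0.55 + 5829 × 1.1/8192 V = 0.2327026367 V.
e = 0.2327526 − (0.2327026367) = +50.0 µV.

+50.0 µV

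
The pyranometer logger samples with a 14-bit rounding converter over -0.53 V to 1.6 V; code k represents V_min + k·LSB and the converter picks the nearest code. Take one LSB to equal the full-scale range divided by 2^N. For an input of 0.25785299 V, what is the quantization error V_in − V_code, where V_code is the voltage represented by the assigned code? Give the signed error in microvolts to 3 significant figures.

+23.4 µV

Range = 1.6 − (-0.53) = 2.13 V. LSB = 2.13 V / 2^14 ≈ 130.0 µV.
Position in LSBs: (0.25785299 − (-0.53)) × 16384/2.13 = 6060.1800; rounding gives k = 6060.
Reconstructed level: -0.53 + 6060 × 2.13/16384 V = 0.25782958984 V.
e = 0.25785299 − (0.25782958984) = +23.4 µV.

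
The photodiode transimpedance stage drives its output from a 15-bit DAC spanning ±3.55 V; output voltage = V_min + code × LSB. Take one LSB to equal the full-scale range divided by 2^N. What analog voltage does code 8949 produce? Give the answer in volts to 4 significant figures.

-1.611 V

Full-scale range = 3.55 V − (-3.55 V) = 7.1 V. LSB = 7.1 V / 2^15.
Output = V_min + (8949/32768) × range = -3.55 + 0.273102 × 7.1 V
      = -3.55 V + 1.93902 V = -1.61098 V.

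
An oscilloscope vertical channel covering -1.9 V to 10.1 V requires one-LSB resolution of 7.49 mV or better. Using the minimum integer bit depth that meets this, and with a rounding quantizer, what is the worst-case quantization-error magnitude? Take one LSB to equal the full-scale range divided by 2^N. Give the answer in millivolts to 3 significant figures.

Full-scale range = 10.1 V − (-1.9 V) = 12 V.
12 V / 7.49 mV = 1602. Since 2^10 = 1024 and 2^11 = 2048, N = 11.
One LSB is 12 V / 2048 = 5.8594 mV.
Max error for round-to-nearest is LSB/2 = 2.93 mV.

2.93 mV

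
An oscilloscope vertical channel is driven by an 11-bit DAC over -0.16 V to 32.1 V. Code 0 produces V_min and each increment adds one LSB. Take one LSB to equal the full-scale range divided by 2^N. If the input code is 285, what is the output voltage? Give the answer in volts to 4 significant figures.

4.329 V

Span: 32.1 V − (-0.16 V) = 32.26 V. LSB = 32.26 V / 2^11.
Output = V_min + (285/2048) × range = -0.16 + 0.139160 × 32.26 V
      = -0.16 + 4.48931 = 4.32931 V.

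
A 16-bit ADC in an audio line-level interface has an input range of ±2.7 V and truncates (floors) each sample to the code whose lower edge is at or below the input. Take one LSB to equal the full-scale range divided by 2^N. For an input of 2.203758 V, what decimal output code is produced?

59513

Range = 2.7 − (-2.7) = 5.4 V. LSB = 5.4 V / 2^16 ≈ 82.40 µV.
(V_in − V_min) × 2^16/range = (2.203758 − (-2.7)) × 65536/5.4 = 59513.460.
Floor → code = 59513.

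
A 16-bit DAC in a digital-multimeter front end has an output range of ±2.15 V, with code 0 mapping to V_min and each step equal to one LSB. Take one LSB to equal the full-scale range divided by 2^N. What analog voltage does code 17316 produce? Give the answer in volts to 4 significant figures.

-1.014 V

Range = 2.15 − (-2.15) = 4.3 V. LSB = 4.3 V / 2^16.
V_out = V_min + code × LSB = -2.15 V + 17316 × 4.3 V / 65536
      = -2.15 + 1.13615 = -1.01385 V.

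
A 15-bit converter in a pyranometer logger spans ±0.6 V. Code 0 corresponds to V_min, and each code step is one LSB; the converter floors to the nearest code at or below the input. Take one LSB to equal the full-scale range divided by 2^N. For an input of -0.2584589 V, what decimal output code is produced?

9326

Range = 0.6 − (-0.6) = 1.2 V. LSB = 1.2 V / 2^15 ≈ 36.62 µV.
code = ⌊(V_in − V_min)/LSB⌋ = ⌊(V_in − V_min) × 2^15 / range⌋
     = ⌊(-0.2584589 − (-0.6)) × 32768 / 1.2⌋ = ⌊0.3415411 × 32768/1.2⌋
     = ⌊9326.349⌋ = 9326.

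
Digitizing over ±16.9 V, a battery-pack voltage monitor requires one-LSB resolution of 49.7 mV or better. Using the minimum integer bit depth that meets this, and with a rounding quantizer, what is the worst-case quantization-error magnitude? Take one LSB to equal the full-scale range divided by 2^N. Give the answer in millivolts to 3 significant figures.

16.5 mV

The full-scale span is 16.9 − (-16.9) = 33.8 V.
Required number of levels: 33.8/49.7 mV = 680.08; smallest N with 2^N ≥ that is 10.
LSB = 33.8 V / 2^10 = 33.008 mV.
Max error for round-to-nearest is LSB/2 = 16.5 mV.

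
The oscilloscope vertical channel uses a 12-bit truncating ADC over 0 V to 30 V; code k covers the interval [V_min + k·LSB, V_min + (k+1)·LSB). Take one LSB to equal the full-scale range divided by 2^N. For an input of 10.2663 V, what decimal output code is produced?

Span = 30 V. LSB = 30 V / 2^12 ≈ 7.324 mV.
(V_in − V_min) × 2^12/range = (10.2663 − (0)) × 4096/30 = 1401.692.
Floor → code = 1401.

1401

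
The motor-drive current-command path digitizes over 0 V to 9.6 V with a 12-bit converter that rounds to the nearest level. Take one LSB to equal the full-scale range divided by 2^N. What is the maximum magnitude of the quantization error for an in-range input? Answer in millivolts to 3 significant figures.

1.17 mV

Span = 9.6 V.
LSB = 9.6 V / 2^12 = 2.3438 mV.
|e|_max = LSB/2 = 1.17 mV.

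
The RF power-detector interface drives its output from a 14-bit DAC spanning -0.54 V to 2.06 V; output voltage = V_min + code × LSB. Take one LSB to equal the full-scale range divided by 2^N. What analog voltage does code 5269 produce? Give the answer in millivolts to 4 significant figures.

The full-scale span is 2.06 − (-0.54) = 2.6 V. LSB = 2.6 V / 2^14.
V_out = V_min + code × LSB = -0.54 V + 5269 × 2.6 V / 16384
      = -0.54 + 0.836145 = 0.296145 V.

296.1 mV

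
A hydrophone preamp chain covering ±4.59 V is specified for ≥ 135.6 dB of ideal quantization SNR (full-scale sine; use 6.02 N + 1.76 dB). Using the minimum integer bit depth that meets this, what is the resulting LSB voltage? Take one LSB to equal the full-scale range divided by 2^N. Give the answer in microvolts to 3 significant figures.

1.09 µV

Full-scale range = 4.59 V − (-4.59 V) = 9.18 V.
Solving 6.02 N ≥ 135.6 − 1.76: N ≥ 22.233. Round up → N = 23.
LSB = 9.18 V / 2^23 = 1.09 µV.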